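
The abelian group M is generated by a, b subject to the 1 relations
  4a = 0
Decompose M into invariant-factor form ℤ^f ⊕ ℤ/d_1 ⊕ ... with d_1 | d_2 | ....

Answer: M ≅ ℤ^1 ⊕ ℤ/4

Derivation:
rank_ℚ(R)=1; free=2−1=1
SNF(R) diag = [4] → torsion [4]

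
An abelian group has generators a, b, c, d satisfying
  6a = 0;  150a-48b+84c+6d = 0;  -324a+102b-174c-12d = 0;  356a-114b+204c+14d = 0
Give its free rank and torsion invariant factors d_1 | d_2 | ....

Answer: M ≅ ℤ/2 ⊕ ℤ/6 ⊕ ℤ/6 ⊕ ℤ/18

Derivation:
rank_ℚ(R)=4; free=4−4=0
SNF(R) diag = [2, 6, 6, 18] → torsion [2, 6, 6, 18]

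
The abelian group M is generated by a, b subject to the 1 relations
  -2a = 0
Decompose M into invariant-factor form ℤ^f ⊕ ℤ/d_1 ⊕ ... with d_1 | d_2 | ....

rank_ℚ(R)=1; free=2−1=1
SNF(R) diag = [2] → torsion [2]

Answer: M ≅ ℤ^1 ⊕ ℤ/2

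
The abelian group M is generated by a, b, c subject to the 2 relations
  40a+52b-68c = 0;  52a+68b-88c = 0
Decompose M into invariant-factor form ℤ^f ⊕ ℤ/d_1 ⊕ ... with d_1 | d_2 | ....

Answer: M ≅ ℤ^1 ⊕ ℤ/4 ⊕ ℤ/4

Derivation:
rank_ℚ(R)=2; free=3−2=1
SNF(R) diag = [4, 4] → torsion [4, 4]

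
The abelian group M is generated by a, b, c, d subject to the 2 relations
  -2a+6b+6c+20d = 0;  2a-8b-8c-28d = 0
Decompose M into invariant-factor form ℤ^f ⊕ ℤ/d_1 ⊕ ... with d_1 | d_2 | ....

Answer: M ≅ ℤ^2 ⊕ ℤ/2 ⊕ ℤ/2

Derivation:
rank_ℚ(R)=2; free=4−2=2
SNF(R) diag = [2, 2] → torsion [2, 2]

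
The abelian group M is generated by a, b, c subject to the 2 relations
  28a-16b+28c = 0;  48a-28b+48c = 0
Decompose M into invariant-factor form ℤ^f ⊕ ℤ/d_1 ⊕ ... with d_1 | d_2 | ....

rank_ℚ(R)=2; free=3−2=1
SNF(R) diag = [4, 4] → torsion [4, 4]

Answer: M ≅ ℤ^1 ⊕ ℤ/4 ⊕ ℤ/4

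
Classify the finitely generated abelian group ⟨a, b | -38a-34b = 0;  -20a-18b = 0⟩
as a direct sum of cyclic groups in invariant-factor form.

Answer: M ≅ ℤ/2 ⊕ ℤ/2

Derivation:
rank_ℚ(R)=2; free=2−2=0
SNF(R) diag = [2, 2] → torsion [2, 2]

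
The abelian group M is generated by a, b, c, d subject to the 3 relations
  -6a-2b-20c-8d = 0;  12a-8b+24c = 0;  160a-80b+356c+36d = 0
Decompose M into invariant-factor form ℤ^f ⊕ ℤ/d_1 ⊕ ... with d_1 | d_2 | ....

rank_ℚ(R)=3; free=4−3=1
SNF(R) diag = [2, 4, 4] → torsion [2, 4, 4]

Answer: M ≅ ℤ^1 ⊕ ℤ/2 ⊕ ℤ/4 ⊕ ℤ/4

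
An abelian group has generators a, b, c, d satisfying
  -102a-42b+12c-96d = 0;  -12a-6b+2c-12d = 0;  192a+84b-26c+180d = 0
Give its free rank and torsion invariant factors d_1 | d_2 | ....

rank_ℚ(R)=3; free=4−3=1
SNF(R) diag = [2, 6, 6] → torsion [2, 6, 6]

Answer: M ≅ ℤ^1 ⊕ ℤ/2 ⊕ ℤ/6 ⊕ ℤ/6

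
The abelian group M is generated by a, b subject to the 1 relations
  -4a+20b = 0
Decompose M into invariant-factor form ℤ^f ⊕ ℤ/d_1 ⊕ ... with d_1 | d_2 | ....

rank_ℚ(R)=1; free=2−1=1
SNF(R) diag = [4] → torsion [4]

Answer: M ≅ ℤ^1 ⊕ ℤ/4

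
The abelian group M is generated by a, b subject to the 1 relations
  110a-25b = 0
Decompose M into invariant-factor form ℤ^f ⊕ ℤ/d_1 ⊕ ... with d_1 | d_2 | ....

rank_ℚ(R)=1; free=2−1=1
SNF(R) diag = [5] → torsion [5]

Answer: M ≅ ℤ^1 ⊕ ℤ/5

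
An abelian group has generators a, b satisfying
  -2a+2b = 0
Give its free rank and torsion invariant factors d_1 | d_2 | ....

Answer: M ≅ ℤ^1 ⊕ ℤ/2

Derivation:
rank_ℚ(R)=1; free=2−1=1
SNF(R) diag = [2] → torsion [2]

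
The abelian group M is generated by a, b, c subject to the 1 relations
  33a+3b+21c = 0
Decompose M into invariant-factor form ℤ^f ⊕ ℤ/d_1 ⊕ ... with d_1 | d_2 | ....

Answer: M ≅ ℤ^2 ⊕ ℤ/3

Derivation:
rank_ℚ(R)=1; free=3−1=2
SNF(R) diag = [3] → torsion [3]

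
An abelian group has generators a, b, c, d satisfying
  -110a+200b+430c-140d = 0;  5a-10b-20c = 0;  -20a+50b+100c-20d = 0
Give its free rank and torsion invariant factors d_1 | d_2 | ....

Answer: M ≅ ℤ^1 ⊕ ℤ/5 ⊕ ℤ/10 ⊕ ℤ/30

Derivation:
rank_ℚ(R)=3; free=4−3=1
SNF(R) diag = [5, 10, 30] → torsion [5, 10, 30]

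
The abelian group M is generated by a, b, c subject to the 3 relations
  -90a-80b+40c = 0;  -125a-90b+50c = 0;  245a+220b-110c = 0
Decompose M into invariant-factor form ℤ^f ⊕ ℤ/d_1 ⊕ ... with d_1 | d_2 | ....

rank_ℚ(R)=3; free=3−3=0
SNF(R) diag = [5, 10, 20] → torsion [5, 10, 20]

Answer: M ≅ ℤ/5 ⊕ ℤ/10 ⊕ ℤ/20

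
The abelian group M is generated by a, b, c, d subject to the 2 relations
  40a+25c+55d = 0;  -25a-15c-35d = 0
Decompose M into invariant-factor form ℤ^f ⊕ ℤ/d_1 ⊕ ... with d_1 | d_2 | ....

rank_ℚ(R)=2; free=4−2=2
SNF(R) diag = [5, 5] → torsion [5, 5]

Answer: M ≅ ℤ^2 ⊕ ℤ/5 ⊕ ℤ/5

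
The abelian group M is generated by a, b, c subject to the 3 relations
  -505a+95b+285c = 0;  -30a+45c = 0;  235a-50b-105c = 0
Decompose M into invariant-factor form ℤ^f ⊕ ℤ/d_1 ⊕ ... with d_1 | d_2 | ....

rank_ℚ(R)=3; free=3−3=0
SNF(R) diag = [5, 15, 45] → torsion [5, 15, 45]

Answer: M ≅ ℤ/5 ⊕ ℤ/15 ⊕ ℤ/45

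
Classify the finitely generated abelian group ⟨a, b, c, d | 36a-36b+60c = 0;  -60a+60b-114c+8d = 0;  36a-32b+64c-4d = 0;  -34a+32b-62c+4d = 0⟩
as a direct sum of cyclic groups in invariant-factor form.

Answer: M ≅ ℤ/2 ⊕ ℤ/2 ⊕ ℤ/4 ⊕ ℤ/12

Derivation:
rank_ℚ(R)=4; free=4−4=0
SNF(R) diag = [2, 2, 4, 12] → torsion [2, 2, 4, 12]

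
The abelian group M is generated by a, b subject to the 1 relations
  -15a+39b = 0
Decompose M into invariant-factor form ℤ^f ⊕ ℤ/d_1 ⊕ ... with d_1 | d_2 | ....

rank_ℚ(R)=1; free=2−1=1
SNF(R) diag = [3] → torsion [3]

Answer: M ≅ ℤ^1 ⊕ ℤ/3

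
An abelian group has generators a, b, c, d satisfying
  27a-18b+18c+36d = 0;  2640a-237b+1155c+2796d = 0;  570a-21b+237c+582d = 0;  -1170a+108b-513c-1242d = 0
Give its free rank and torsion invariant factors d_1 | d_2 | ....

rank_ℚ(R)=4; free=4−4=0
SNF(R) diag = [3, 9, 27, 54] → torsion [3, 9, 27, 54]

Answer: M ≅ ℤ/3 ⊕ ℤ/9 ⊕ ℤ/27 ⊕ ℤ/54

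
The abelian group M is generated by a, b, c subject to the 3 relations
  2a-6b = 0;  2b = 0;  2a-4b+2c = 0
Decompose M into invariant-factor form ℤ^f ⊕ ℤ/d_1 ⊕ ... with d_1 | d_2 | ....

rank_ℚ(R)=3; free=3−3=0
SNF(R) diag = [2, 2, 2] → torsion [2, 2, 2]

Answer: M ≅ ℤ/2 ⊕ ℤ/2 ⊕ ℤ/2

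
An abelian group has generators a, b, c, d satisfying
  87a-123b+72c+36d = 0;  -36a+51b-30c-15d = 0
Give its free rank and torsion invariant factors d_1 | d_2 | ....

rank_ℚ(R)=2; free=4−2=2
SNF(R) diag = [3, 3] → torsion [3, 3]

Answer: M ≅ ℤ^2 ⊕ ℤ/3 ⊕ ℤ/3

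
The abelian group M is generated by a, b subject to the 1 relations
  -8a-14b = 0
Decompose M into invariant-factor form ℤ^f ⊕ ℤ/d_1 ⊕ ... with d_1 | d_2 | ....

rank_ℚ(R)=1; free=2−1=1
SNF(R) diag = [2] → torsion [2]

Answer: M ≅ ℤ^1 ⊕ ℤ/2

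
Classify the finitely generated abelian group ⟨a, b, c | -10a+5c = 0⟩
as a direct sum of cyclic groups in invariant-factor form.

rank_ℚ(R)=1; free=3−1=2
SNF(R) diag = [5] → torsion [5]

Answer: M ≅ ℤ^2 ⊕ ℤ/5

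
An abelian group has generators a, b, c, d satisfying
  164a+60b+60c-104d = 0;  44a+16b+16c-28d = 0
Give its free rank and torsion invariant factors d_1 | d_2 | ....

Answer: M ≅ ℤ^2 ⊕ ℤ/4 ⊕ ℤ/4

Derivation:
rank_ℚ(R)=2; free=4−2=2
SNF(R) diag = [4, 4] → torsion [4, 4]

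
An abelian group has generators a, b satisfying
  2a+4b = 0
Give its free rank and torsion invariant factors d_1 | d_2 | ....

rank_ℚ(R)=1; free=2−1=1
SNF(R) diag = [2] → torsion [2]

Answer: M ≅ ℤ^1 ⊕ ℤ/2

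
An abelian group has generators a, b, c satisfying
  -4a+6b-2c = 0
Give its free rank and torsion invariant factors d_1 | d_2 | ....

Answer: M ≅ ℤ^2 ⊕ ℤ/2

Derivation:
rank_ℚ(R)=1; free=3−1=2
SNF(R) diag = [2] → torsion [2]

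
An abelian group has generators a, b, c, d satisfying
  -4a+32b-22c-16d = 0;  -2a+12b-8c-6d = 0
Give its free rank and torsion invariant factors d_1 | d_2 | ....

rank_ℚ(R)=2; free=4−2=2
SNF(R) diag = [2, 2] → torsion [2, 2]

Answer: M ≅ ℤ^2 ⊕ ℤ/2 ⊕ ℤ/2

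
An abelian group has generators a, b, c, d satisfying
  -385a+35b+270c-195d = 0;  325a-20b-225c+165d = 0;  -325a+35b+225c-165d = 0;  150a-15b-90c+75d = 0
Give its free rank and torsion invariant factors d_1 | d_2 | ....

rank_ℚ(R)=4; free=4−4=0
SNF(R) diag = [5, 15, 15, 45] → torsion [5, 15, 15, 45]

Answer: M ≅ ℤ/5 ⊕ ℤ/15 ⊕ ℤ/15 ⊕ ℤ/45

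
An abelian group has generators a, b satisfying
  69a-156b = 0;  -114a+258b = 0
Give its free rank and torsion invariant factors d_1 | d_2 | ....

rank_ℚ(R)=2; free=2−2=0
SNF(R) diag = [3, 6] → torsion [3, 6]

Answer: M ≅ ℤ/3 ⊕ ℤ/6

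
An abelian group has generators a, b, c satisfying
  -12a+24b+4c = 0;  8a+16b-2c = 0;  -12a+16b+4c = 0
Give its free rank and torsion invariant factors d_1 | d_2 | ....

Answer: M ≅ ℤ/2 ⊕ ℤ/4 ⊕ ℤ/8

Derivation:
rank_ℚ(R)=3; free=3−3=0
SNF(R) diag = [2, 4, 8] → torsion [2, 4, 8]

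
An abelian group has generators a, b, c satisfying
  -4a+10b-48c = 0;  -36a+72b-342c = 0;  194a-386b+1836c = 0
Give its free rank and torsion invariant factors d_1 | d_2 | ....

Answer: M ≅ ℤ/2 ⊕ ℤ/6 ⊕ ℤ/18

Derivation:
rank_ℚ(R)=3; free=3−3=0
SNF(R) diag = [2, 6, 18] → torsion [2, 6, 18]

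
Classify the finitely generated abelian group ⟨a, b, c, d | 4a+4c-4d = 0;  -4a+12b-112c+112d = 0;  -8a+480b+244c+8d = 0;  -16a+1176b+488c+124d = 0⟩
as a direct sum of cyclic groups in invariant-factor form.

rank_ℚ(R)=4; free=4−4=0
SNF(R) diag = [4, 12, 36, 108] → torsion [4, 12, 36, 108]

Answer: M ≅ ℤ/4 ⊕ ℤ/12 ⊕ ℤ/36 ⊕ ℤ/108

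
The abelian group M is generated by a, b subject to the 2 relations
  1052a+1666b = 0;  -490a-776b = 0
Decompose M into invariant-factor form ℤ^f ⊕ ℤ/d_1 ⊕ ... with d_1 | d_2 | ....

Answer: M ≅ ℤ/2 ⊕ ℤ/6

Derivation:
rank_ℚ(R)=2; free=2−2=0
SNF(R) diag = [2, 6] → torsion [2, 6]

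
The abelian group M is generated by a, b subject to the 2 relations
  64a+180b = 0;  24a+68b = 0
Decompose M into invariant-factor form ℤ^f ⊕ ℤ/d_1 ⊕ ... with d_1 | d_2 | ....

Answer: M ≅ ℤ/4 ⊕ ℤ/8

Derivation:
rank_ℚ(R)=2; free=2−2=0
SNF(R) diag = [4, 8] → torsion [4, 8]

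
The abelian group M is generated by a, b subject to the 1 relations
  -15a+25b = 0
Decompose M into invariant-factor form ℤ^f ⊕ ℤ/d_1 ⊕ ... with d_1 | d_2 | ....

Answer: M ≅ ℤ^1 ⊕ ℤ/5

Derivation:
rank_ℚ(R)=1; free=2−1=1
SNF(R) diag = [5] → torsion [5]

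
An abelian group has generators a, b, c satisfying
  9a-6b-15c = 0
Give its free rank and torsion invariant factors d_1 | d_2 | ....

Answer: M ≅ ℤ^2 ⊕ ℤ/3

Derivation:
rank_ℚ(R)=1; free=3−1=2
SNF(R) diag = [3] → torsion [3]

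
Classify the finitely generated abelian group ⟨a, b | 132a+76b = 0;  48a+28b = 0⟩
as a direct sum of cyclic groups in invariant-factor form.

Answer: M ≅ ℤ/4 ⊕ ℤ/12

Derivation:
rank_ℚ(R)=2; free=2−2=0
SNF(R) diag = [4, 12] → torsion [4, 12]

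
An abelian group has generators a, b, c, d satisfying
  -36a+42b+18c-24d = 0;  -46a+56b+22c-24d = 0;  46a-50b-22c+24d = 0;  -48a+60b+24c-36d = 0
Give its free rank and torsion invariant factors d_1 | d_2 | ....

rank_ℚ(R)=4; free=4−4=0
SNF(R) diag = [2, 6, 6, 12] → torsion [2, 6, 6, 12]

Answer: M ≅ ℤ/2 ⊕ ℤ/6 ⊕ ℤ/6 ⊕ ℤ/12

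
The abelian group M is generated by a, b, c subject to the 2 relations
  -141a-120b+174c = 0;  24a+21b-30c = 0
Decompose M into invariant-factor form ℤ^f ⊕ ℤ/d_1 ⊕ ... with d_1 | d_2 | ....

rank_ℚ(R)=2; free=3−2=1
SNF(R) diag = [3, 9] → torsion [3, 9]

Answer: M ≅ ℤ^1 ⊕ ℤ/3 ⊕ ℤ/9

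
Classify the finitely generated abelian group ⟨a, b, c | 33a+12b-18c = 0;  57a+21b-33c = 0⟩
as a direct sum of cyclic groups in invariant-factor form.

rank_ℚ(R)=2; free=3−2=1
SNF(R) diag = [3, 3] → torsion [3, 3]

Answer: M ≅ ℤ^1 ⊕ ℤ/3 ⊕ ℤ/3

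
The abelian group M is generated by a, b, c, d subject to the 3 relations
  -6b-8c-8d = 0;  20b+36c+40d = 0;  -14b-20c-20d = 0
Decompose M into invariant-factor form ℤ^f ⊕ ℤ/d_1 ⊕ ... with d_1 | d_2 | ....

rank_ℚ(R)=3; free=4−3=1
SNF(R) diag = [2, 4, 4] → torsion [2, 4, 4]

Answer: M ≅ ℤ^1 ⊕ ℤ/2 ⊕ ℤ/4 ⊕ ℤ/4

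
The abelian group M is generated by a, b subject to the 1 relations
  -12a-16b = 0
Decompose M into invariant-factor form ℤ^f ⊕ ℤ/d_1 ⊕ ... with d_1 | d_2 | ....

rank_ℚ(R)=1; free=2−1=1
SNF(R) diag = [4] → torsion [4]

Answer: M ≅ ℤ^1 ⊕ ℤ/4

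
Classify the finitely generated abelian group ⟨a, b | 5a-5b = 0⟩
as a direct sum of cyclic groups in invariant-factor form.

Answer: M ≅ ℤ^1 ⊕ ℤ/5

Derivation:
rank_ℚ(R)=1; free=2−1=1
SNF(R) diag = [5] → torsion [5]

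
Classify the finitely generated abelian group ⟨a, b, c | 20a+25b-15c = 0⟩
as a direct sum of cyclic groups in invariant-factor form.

rank_ℚ(R)=1; free=3−1=2
SNF(R) diag = [5] → torsion [5]

Answer: M ≅ ℤ^2 ⊕ ℤ/5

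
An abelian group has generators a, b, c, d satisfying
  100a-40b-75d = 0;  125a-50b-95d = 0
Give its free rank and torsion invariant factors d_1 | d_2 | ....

rank_ℚ(R)=2; free=4−2=2
SNF(R) diag = [5, 5] → torsion [5, 5]

Answer: M ≅ ℤ^2 ⊕ ℤ/5 ⊕ ℤ/5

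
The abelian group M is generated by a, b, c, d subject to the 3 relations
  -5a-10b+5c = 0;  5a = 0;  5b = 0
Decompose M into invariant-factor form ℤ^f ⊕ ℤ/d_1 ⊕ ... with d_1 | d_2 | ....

Answer: M ≅ ℤ^1 ⊕ ℤ/5 ⊕ ℤ/5 ⊕ ℤ/5

Derivation:
rank_ℚ(R)=3; free=4−3=1
SNF(R) diag = [5, 5, 5] → torsion [5, 5, 5]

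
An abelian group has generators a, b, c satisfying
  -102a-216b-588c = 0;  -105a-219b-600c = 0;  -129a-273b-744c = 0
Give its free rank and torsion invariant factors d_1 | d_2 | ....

Answer: M ≅ ℤ/3 ⊕ ℤ/6 ⊕ ℤ/12

Derivation:
rank_ℚ(R)=3; free=3−3=0
SNF(R) diag = [3, 6, 12] → torsion [3, 6, 12]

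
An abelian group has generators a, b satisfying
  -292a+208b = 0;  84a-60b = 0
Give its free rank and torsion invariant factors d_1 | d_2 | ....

Answer: M ≅ ℤ/4 ⊕ ℤ/12

Derivation:
rank_ℚ(R)=2; free=2−2=0
SNF(R) diag = [4, 12] → torsion [4, 12]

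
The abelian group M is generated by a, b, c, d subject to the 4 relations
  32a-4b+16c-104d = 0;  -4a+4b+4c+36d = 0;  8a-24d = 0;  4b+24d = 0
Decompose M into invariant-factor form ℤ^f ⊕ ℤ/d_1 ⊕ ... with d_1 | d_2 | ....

rank_ℚ(R)=4; free=4−4=0
SNF(R) diag = [4, 4, 8, 16] → torsion [4, 4, 8, 16]

Answer: M ≅ ℤ/4 ⊕ ℤ/4 ⊕ ℤ/8 ⊕ ℤ/16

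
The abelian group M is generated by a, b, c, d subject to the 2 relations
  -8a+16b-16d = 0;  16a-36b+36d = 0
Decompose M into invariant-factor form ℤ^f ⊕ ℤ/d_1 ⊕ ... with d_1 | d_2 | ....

rank_ℚ(R)=2; free=4−2=2
SNF(R) diag = [4, 8] → torsion [4, 8]

Answer: M ≅ ℤ^2 ⊕ ℤ/4 ⊕ ℤ/8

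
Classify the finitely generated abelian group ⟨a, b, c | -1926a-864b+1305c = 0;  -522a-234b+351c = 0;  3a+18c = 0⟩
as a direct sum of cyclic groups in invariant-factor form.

rank_ℚ(R)=3; free=3−3=0
SNF(R) diag = [3, 9, 18] → torsion [3, 9, 18]

Answer: M ≅ ℤ/3 ⊕ ℤ/9 ⊕ ℤ/18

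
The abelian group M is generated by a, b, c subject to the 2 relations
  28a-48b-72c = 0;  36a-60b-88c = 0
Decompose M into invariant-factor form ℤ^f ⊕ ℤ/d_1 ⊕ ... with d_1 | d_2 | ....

rank_ℚ(R)=2; free=3−2=1
SNF(R) diag = [4, 4] → torsion [4, 4]

Answer: M ≅ ℤ^1 ⊕ ℤ/4 ⊕ ℤ/4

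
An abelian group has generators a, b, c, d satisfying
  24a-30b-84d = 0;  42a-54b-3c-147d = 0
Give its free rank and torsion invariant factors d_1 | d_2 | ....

Answer: M ≅ ℤ^2 ⊕ ℤ/3 ⊕ ℤ/6

Derivation:
rank_ℚ(R)=2; free=4−2=2
SNF(R) diag = [3, 6] → torsion [3, 6]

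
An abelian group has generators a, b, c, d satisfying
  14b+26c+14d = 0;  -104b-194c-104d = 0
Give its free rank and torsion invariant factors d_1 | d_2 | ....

Answer: M ≅ ℤ^2 ⊕ ℤ/2 ⊕ ℤ/6

Derivation:
rank_ℚ(R)=2; free=4−2=2
SNF(R) diag = [2, 6] → torsion [2, 6]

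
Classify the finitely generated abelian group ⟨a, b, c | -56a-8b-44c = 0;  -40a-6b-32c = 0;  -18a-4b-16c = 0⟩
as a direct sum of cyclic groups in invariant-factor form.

Answer: M ≅ ℤ/2 ⊕ ℤ/2 ⊕ ℤ/4

Derivation:
rank_ℚ(R)=3; free=3−3=0
SNF(R) diag = [2, 2, 4] → torsion [2, 2, 4]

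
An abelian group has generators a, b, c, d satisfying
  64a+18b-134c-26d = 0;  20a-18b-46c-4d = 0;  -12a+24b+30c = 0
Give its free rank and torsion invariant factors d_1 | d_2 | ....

Answer: M ≅ ℤ^1 ⊕ ℤ/2 ⊕ ℤ/6 ⊕ ℤ/6

Derivation:
rank_ℚ(R)=3; free=4−3=1
SNF(R) diag = [2, 6, 6] → torsion [2, 6, 6]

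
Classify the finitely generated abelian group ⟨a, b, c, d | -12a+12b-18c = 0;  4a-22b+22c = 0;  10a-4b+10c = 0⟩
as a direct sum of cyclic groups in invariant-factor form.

rank_ℚ(R)=3; free=4−3=1
SNF(R) diag = [2, 6, 6] → torsion [2, 6, 6]

Answer: M ≅ ℤ^1 ⊕ ℤ/2 ⊕ ℤ/6 ⊕ ℤ/6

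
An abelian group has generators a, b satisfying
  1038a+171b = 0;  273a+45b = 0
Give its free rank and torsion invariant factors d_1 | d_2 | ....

rank_ℚ(R)=2; free=2−2=0
SNF(R) diag = [3, 9] → torsion [3, 9]

Answer: M ≅ ℤ/3 ⊕ ℤ/9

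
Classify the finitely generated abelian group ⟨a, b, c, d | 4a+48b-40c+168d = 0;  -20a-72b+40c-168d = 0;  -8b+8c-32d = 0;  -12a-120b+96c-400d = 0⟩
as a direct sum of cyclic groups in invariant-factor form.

Answer: M ≅ ℤ/4 ⊕ ℤ/8 ⊕ ℤ/8 ⊕ ℤ/8

Derivation:
rank_ℚ(R)=4; free=4−4=0
SNF(R) diag = [4, 8, 8, 8] → torsion [4, 8, 8, 8]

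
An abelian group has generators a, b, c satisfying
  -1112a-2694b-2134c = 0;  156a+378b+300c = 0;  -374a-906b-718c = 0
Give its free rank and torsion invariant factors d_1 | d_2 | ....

Answer: M ≅ ℤ/2 ⊕ ℤ/6 ⊕ ℤ/6

Derivation:
rank_ℚ(R)=3; free=3−3=0
SNF(R) diag = [2, 6, 6] → torsion [2, 6, 6]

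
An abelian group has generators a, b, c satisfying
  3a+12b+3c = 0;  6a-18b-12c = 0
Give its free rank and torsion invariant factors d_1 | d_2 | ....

Answer: M ≅ ℤ^1 ⊕ ℤ/3 ⊕ ℤ/6

Derivation:
rank_ℚ(R)=2; free=3−2=1
SNF(R) diag = [3, 6] → torsion [3, 6]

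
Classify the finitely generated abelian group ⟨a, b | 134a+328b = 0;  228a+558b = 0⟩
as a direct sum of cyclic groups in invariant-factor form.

rank_ℚ(R)=2; free=2−2=0
SNF(R) diag = [2, 6] → torsion [2, 6]

Answer: M ≅ ℤ/2 ⊕ ℤ/6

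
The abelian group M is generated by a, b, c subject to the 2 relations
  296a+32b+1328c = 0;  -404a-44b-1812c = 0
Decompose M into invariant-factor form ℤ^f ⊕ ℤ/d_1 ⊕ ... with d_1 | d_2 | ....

rank_ℚ(R)=2; free=3−2=1
SNF(R) diag = [4, 8] → torsion [4, 8]

Answer: M ≅ ℤ^1 ⊕ ℤ/4 ⊕ ℤ/8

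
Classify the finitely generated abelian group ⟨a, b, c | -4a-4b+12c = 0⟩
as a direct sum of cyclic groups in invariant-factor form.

Answer: M ≅ ℤ^2 ⊕ ℤ/4

Derivation:
rank_ℚ(R)=1; free=3−1=2
SNF(R) diag = [4] → torsion [4]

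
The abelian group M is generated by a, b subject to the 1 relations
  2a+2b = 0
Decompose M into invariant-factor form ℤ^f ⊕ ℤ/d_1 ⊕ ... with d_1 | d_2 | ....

rank_ℚ(R)=1; free=2−1=1
SNF(R) diag = [2] → torsion [2]

Answer: M ≅ ℤ^1 ⊕ ℤ/2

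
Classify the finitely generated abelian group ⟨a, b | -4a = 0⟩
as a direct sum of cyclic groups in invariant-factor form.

rank_ℚ(R)=1; free=2−1=1
SNF(R) diag = [4] → torsion [4]

Answer: M ≅ ℤ^1 ⊕ ℤ/4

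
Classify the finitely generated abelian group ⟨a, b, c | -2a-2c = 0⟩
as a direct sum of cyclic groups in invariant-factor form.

rank_ℚ(R)=1; free=3−1=2
SNF(R) diag = [2] → torsion [2]

Answer: M ≅ ℤ^2 ⊕ ℤ/2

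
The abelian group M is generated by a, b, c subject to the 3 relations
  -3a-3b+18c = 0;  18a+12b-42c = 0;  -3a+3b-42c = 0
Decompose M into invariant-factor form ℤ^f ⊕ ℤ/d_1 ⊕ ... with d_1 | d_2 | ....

rank_ℚ(R)=3; free=3−3=0
SNF(R) diag = [3, 6, 6] → torsion [3, 6, 6]

Answer: M ≅ ℤ/3 ⊕ ℤ/6 ⊕ ℤ/6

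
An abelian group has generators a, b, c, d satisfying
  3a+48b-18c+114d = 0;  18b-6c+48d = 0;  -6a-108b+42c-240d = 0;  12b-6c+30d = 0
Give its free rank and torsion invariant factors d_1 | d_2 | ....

rank_ℚ(R)=4; free=4−4=0
SNF(R) diag = [3, 6, 6, 18] → torsion [3, 6, 6, 18]

Answer: M ≅ ℤ/3 ⊕ ℤ/6 ⊕ ℤ/6 ⊕ ℤ/18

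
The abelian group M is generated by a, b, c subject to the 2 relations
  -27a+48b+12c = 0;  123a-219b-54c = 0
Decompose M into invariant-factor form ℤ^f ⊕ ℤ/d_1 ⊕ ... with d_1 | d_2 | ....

rank_ℚ(R)=2; free=3−2=1
SNF(R) diag = [3, 3] → torsion [3, 3]

Answer: M ≅ ℤ^1 ⊕ ℤ/3 ⊕ ℤ/3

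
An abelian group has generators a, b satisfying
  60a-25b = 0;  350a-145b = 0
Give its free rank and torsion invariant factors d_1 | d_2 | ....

rank_ℚ(R)=2; free=2−2=0
SNF(R) diag = [5, 10] → torsion [5, 10]

Answer: M ≅ ℤ/5 ⊕ ℤ/10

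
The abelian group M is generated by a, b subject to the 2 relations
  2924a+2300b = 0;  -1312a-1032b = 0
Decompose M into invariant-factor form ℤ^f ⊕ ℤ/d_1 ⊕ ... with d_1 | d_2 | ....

Answer: M ≅ ℤ/4 ⊕ ℤ/8

Derivation:
rank_ℚ(R)=2; free=2−2=0
SNF(R) diag = [4, 8] → torsion [4, 8]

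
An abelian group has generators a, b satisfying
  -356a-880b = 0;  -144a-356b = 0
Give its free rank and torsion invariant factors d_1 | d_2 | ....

rank_ℚ(R)=2; free=2−2=0
SNF(R) diag = [4, 4] → torsion [4, 4]

Answer: M ≅ ℤ/4 ⊕ ℤ/4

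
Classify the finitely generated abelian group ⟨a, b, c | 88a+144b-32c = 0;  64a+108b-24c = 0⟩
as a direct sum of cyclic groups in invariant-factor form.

Answer: M ≅ ℤ^1 ⊕ ℤ/4 ⊕ ℤ/8

Derivation:
rank_ℚ(R)=2; free=3−2=1
SNF(R) diag = [4, 8] → torsion [4, 8]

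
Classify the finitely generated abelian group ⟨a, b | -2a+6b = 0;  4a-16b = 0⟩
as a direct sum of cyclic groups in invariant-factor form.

Answer: M ≅ ℤ/2 ⊕ ℤ/4

Derivation:
rank_ℚ(R)=2; free=2−2=0
SNF(R) diag = [2, 4] → torsion [2, 4]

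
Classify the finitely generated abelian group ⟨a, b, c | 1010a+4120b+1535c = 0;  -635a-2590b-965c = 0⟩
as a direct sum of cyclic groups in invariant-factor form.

Answer: M ≅ ℤ^1 ⊕ ℤ/5 ⊕ ℤ/15

Derivation:
rank_ℚ(R)=2; free=3−2=1
SNF(R) diag = [5, 15] → torsion [5, 15]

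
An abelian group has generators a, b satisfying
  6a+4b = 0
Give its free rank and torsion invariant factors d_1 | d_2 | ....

rank_ℚ(R)=1; free=2−1=1
SNF(R) diag = [2] → torsion [2]

Answer: M ≅ ℤ^1 ⊕ ℤ/2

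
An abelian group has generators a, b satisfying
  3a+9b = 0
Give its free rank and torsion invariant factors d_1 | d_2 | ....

rank_ℚ(R)=1; free=2−1=1
SNF(R) diag = [3] → torsion [3]

Answer: M ≅ ℤ^1 ⊕ ℤ/3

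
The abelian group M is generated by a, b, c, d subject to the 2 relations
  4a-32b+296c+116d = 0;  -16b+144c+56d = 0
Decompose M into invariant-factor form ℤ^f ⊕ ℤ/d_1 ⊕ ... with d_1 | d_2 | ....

rank_ℚ(R)=2; free=4−2=2
SNF(R) diag = [4, 8] → torsion [4, 8]

Answer: M ≅ ℤ^2 ⊕ ℤ/4 ⊕ ℤ/8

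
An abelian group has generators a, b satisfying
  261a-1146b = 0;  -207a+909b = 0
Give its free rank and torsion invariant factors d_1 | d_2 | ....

rank_ℚ(R)=2; free=2−2=0
SNF(R) diag = [3, 9] → torsion [3, 9]

Answer: M ≅ ℤ/3 ⊕ ℤ/9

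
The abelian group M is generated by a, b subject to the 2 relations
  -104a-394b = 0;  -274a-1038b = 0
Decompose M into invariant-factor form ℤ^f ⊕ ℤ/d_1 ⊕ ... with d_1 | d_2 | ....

rank_ℚ(R)=2; free=2−2=0
SNF(R) diag = [2, 2] → torsion [2, 2]

Answer: M ≅ ℤ/2 ⊕ ℤ/2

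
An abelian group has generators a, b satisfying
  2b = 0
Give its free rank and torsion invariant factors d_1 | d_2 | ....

Answer: M ≅ ℤ^1 ⊕ ℤ/2

Derivation:
rank_ℚ(R)=1; free=2−1=1
SNF(R) diag = [2] → torsion [2]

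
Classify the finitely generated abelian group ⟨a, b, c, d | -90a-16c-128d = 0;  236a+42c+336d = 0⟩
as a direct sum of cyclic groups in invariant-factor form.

rank_ℚ(R)=2; free=4−2=2
SNF(R) diag = [2, 2] → torsion [2, 2]

Answer: M ≅ ℤ^2 ⊕ ℤ/2 ⊕ ℤ/2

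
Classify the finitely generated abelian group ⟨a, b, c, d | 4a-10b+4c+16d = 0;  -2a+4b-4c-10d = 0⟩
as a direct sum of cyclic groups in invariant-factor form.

Answer: M ≅ ℤ^2 ⊕ ℤ/2 ⊕ ℤ/2

Derivation:
rank_ℚ(R)=2; free=4−2=2
SNF(R) diag = [2, 2] → torsion [2, 2]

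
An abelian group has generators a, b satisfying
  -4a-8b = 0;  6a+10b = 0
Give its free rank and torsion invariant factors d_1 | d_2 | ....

rank_ℚ(R)=2; free=2−2=0
SNF(R) diag = [2, 4] → torsion [2, 4]

Answer: M ≅ ℤ/2 ⊕ ℤ/4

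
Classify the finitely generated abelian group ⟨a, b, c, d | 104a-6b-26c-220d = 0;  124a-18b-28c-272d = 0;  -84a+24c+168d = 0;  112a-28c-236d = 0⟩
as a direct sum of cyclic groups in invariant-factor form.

rank_ℚ(R)=4; free=4−4=0
SNF(R) diag = [2, 6, 12, 12] → torsion [2, 6, 12, 12]

Answer: M ≅ ℤ/2 ⊕ ℤ/6 ⊕ ℤ/12 ⊕ ℤ/12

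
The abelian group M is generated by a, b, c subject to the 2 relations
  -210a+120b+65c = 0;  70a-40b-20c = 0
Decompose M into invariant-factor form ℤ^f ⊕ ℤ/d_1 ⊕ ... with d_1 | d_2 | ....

rank_ℚ(R)=2; free=3−2=1
SNF(R) diag = [5, 10] → torsion [5, 10]

Answer: M ≅ ℤ^1 ⊕ ℤ/5 ⊕ ℤ/10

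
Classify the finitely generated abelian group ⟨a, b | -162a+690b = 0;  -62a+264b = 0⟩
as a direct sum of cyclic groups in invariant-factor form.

Answer: M ≅ ℤ/2 ⊕ ℤ/6

Derivation:
rank_ℚ(R)=2; free=2−2=0
SNF(R) diag = [2, 6] → torsion [2, 6]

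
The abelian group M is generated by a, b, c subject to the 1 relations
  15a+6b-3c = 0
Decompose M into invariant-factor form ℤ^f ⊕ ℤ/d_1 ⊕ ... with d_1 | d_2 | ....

rank_ℚ(R)=1; free=3−1=2
SNF(R) diag = [3] → torsion [3]

Answer: M ≅ ℤ^2 ⊕ ℤ/3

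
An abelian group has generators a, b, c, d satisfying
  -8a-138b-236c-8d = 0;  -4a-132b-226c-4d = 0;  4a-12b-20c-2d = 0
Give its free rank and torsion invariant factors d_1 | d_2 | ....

Answer: M ≅ ℤ^1 ⊕ ℤ/2 ⊕ ℤ/6 ⊕ ℤ/18

Derivation:
rank_ℚ(R)=3; free=4−3=1
SNF(R) diag = [2, 6, 18] → torsion [2, 6, 18]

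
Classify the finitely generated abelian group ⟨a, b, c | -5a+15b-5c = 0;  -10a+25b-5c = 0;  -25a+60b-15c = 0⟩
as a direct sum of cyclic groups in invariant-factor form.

Answer: M ≅ ℤ/5 ⊕ ℤ/5 ⊕ ℤ/5

Derivation:
rank_ℚ(R)=3; free=3−3=0
SNF(R) diag = [5, 5, 5] → torsion [5, 5, 5]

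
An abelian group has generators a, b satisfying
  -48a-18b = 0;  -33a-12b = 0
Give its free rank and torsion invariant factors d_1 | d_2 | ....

Answer: M ≅ ℤ/3 ⊕ ℤ/6

Derivation:
rank_ℚ(R)=2; free=2−2=0
SNF(R) diag = [3, 6] → torsion [3, 6]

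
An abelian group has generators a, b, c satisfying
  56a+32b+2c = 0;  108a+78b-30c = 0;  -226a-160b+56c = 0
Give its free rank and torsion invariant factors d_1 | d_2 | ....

rank_ℚ(R)=3; free=3−3=0
SNF(R) diag = [2, 6, 6] → torsion [2, 6, 6]

Answer: M ≅ ℤ/2 ⊕ ℤ/6 ⊕ ℤ/6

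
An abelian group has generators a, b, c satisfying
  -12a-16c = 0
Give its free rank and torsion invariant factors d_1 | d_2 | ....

Answer: M ≅ ℤ^2 ⊕ ℤ/4

Derivation:
rank_ℚ(R)=1; free=3−1=2
SNF(R) diag = [4] → torsion [4]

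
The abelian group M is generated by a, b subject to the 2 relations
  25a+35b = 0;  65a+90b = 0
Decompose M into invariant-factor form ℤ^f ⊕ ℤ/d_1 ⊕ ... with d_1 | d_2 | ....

Answer: M ≅ ℤ/5 ⊕ ℤ/5

Derivation:
rank_ℚ(R)=2; free=2−2=0
SNF(R) diag = [5, 5] → torsion [5, 5]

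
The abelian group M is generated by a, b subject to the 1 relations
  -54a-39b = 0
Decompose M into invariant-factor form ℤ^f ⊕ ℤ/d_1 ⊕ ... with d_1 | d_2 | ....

Answer: M ≅ ℤ^1 ⊕ ℤ/3

Derivation:
rank_ℚ(R)=1; free=2−1=1
SNF(R) diag = [3] → torsion [3]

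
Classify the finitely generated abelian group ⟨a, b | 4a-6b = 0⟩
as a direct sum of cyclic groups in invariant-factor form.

Answer: M ≅ ℤ^1 ⊕ ℤ/2

Derivation:
rank_ℚ(R)=1; free=2−1=1
SNF(R) diag = [2] → torsion [2]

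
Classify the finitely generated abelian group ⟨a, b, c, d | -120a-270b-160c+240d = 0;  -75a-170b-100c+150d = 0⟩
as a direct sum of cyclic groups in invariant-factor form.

rank_ℚ(R)=2; free=4−2=2
SNF(R) diag = [5, 10] → torsion [5, 10]

Answer: M ≅ ℤ^2 ⊕ ℤ/5 ⊕ ℤ/10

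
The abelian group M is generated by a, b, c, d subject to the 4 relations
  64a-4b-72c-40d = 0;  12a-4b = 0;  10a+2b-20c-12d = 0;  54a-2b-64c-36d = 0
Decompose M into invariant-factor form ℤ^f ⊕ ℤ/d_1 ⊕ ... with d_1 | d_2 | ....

Answer: M ≅ ℤ/2 ⊕ ℤ/4 ⊕ ℤ/4 ⊕ ℤ/8

Derivation:
rank_ℚ(R)=4; free=4−4=0
SNF(R) diag = [2, 4, 4, 8] → torsion [2, 4, 4, 8]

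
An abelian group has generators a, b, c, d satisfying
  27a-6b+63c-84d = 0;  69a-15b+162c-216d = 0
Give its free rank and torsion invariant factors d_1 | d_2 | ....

Answer: M ≅ ℤ^2 ⊕ ℤ/3 ⊕ ℤ/3

Derivation:
rank_ℚ(R)=2; free=4−2=2
SNF(R) diag = [3, 3] → torsion [3, 3]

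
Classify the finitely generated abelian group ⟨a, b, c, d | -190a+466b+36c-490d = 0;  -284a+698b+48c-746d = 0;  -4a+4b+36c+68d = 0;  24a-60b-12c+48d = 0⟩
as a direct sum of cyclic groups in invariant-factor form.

Answer: M ≅ ℤ/2 ⊕ ℤ/6 ⊕ ℤ/12 ⊕ ℤ/12

Derivation:
rank_ℚ(R)=4; free=4−4=0
SNF(R) diag = [2, 6, 12, 12] → torsion [2, 6, 12, 12]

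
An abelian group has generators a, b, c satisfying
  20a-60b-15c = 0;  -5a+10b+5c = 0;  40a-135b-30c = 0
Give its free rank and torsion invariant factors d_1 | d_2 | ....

Answer: M ≅ ℤ/5 ⊕ ℤ/5 ⊕ ℤ/15

Derivation:
rank_ℚ(R)=3; free=3−3=0
SNF(R) diag = [5, 5, 15] → torsion [5, 5, 15]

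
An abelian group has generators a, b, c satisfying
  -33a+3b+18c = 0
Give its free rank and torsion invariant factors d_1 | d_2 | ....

Answer: M ≅ ℤ^2 ⊕ ℤ/3

Derivation:
rank_ℚ(R)=1; free=3−1=2
SNF(R) diag = [3] → torsion [3]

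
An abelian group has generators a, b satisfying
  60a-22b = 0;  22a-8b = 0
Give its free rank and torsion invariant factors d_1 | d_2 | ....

rank_ℚ(R)=2; free=2−2=0
SNF(R) diag = [2, 2] → torsion [2, 2]

Answer: M ≅ ℤ/2 ⊕ ℤ/2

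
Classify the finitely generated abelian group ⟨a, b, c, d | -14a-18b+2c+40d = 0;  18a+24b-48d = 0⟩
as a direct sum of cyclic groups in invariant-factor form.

Answer: M ≅ ℤ^2 ⊕ ℤ/2 ⊕ ℤ/6

Derivation:
rank_ℚ(R)=2; free=4−2=2
SNF(R) diag = [2, 6] → torsion [2, 6]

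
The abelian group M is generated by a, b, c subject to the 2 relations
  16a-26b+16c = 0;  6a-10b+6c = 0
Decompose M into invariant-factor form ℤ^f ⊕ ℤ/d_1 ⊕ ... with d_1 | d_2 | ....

rank_ℚ(R)=2; free=3−2=1
SNF(R) diag = [2, 2] → torsion [2, 2]

Answer: M ≅ ℤ^1 ⊕ ℤ/2 ⊕ ℤ/2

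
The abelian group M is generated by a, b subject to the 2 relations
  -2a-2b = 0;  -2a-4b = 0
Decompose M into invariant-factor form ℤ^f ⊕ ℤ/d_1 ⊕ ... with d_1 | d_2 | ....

Answer: M ≅ ℤ/2 ⊕ ℤ/2

Derivation:
rank_ℚ(R)=2; free=2−2=0
SNF(R) diag = [2, 2] → torsion [2, 2]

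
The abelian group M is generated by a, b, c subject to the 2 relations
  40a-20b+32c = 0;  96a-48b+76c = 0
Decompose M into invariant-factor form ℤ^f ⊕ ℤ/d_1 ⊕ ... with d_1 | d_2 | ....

Answer: M ≅ ℤ^1 ⊕ ℤ/4 ⊕ ℤ/4

Derivation:
rank_ℚ(R)=2; free=3−2=1
SNF(R) diag = [4, 4] → torsion [4, 4]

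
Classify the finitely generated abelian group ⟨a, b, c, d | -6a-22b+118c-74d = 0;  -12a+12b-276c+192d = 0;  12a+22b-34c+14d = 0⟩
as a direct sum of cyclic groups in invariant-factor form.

Answer: M ≅ ℤ^1 ⊕ ℤ/2 ⊕ ℤ/6 ⊕ ℤ/12

Derivation:
rank_ℚ(R)=3; free=4−3=1
SNF(R) diag = [2, 6, 12] → torsion [2, 6, 12]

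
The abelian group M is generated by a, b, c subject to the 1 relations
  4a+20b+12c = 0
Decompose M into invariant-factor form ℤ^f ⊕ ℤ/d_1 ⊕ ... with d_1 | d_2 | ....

rank_ℚ(R)=1; free=3−1=2
SNF(R) diag = [4] → torsion [4]

Answer: M ≅ ℤ^2 ⊕ ℤ/4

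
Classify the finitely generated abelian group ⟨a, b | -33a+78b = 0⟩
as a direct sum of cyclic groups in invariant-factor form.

Answer: M ≅ ℤ^1 ⊕ ℤ/3

Derivation:
rank_ℚ(R)=1; free=2−1=1
SNF(R) diag = [3] → torsion [3]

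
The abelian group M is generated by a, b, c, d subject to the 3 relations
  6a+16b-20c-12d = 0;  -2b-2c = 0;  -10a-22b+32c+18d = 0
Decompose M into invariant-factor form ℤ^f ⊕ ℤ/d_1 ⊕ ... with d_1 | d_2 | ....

Answer: M ≅ ℤ^1 ⊕ ℤ/2 ⊕ ℤ/2 ⊕ ℤ/6

Derivation:
rank_ℚ(R)=3; free=4−3=1
SNF(R) diag = [2, 2, 6] → torsion [2, 2, 6]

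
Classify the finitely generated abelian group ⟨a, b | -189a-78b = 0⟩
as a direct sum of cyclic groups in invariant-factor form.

rank_ℚ(R)=1; free=2−1=1
SNF(R) diag = [3] → torsion [3]

Answer: M ≅ ℤ^1 ⊕ ℤ/3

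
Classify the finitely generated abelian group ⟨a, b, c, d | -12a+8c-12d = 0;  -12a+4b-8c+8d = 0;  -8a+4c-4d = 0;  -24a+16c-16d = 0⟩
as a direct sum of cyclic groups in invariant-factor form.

Answer: M ≅ ℤ/4 ⊕ ℤ/4 ⊕ ℤ/4 ⊕ ℤ/8

Derivation:
rank_ℚ(R)=4; free=4−4=0
SNF(R) diag = [4, 4, 4, 8] → torsion [4, 4, 4, 8]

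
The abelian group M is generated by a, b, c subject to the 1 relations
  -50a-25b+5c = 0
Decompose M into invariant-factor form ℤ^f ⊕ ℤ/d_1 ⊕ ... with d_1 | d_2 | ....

rank_ℚ(R)=1; free=3−1=2
SNF(R) diag = [5] → torsion [5]

Answer: M ≅ ℤ^2 ⊕ ℤ/5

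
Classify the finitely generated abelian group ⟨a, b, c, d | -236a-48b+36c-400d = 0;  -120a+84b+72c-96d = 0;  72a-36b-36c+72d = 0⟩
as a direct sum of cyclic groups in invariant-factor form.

Answer: M ≅ ℤ^1 ⊕ ℤ/4 ⊕ ℤ/12 ⊕ ℤ/36

Derivation:
rank_ℚ(R)=3; free=4−3=1
SNF(R) diag = [4, 12, 36] → torsion [4, 12, 36]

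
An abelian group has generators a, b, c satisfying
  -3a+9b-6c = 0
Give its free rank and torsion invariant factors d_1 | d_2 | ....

Answer: M ≅ ℤ^2 ⊕ ℤ/3

Derivation:
rank_ℚ(R)=1; free=3−1=2
SNF(R) diag = [3] → torsion [3]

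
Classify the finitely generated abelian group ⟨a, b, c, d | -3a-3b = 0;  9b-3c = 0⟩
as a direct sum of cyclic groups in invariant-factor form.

Answer: M ≅ ℤ^2 ⊕ ℤ/3 ⊕ ℤ/3

Derivation:
rank_ℚ(R)=2; free=4−2=2
SNF(R) diag = [3, 3] → torsion [3, 3]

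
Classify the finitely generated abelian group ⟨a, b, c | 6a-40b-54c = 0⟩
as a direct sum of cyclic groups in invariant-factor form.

rank_ℚ(R)=1; free=3−1=2
SNF(R) diag = [2] → torsion [2]

Answer: M ≅ ℤ^2 ⊕ ℤ/2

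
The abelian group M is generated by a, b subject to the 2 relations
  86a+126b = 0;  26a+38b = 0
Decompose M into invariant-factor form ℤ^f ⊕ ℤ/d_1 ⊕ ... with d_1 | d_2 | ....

rank_ℚ(R)=2; free=2−2=0
SNF(R) diag = [2, 4] → torsion [2, 4]

Answer: M ≅ ℤ/2 ⊕ ℤ/4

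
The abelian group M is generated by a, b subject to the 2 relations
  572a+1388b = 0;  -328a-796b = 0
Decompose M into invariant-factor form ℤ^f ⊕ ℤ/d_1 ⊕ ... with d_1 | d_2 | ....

rank_ℚ(R)=2; free=2−2=0
SNF(R) diag = [4, 12] → torsion [4, 12]

Answer: M ≅ ℤ/4 ⊕ ℤ/12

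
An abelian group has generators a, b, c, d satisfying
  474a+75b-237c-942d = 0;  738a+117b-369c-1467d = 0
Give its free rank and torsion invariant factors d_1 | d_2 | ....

Answer: M ≅ ℤ^2 ⊕ ℤ/3 ⊕ ℤ/9

Derivation:
rank_ℚ(R)=2; free=4−2=2
SNF(R) diag = [3, 9] → torsion [3, 9]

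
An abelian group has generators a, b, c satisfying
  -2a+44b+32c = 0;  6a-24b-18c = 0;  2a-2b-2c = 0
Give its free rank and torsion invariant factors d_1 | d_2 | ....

rank_ℚ(R)=3; free=3−3=0
SNF(R) diag = [2, 6, 6] → torsion [2, 6, 6]

Answer: M ≅ ℤ/2 ⊕ ℤ/6 ⊕ ℤ/6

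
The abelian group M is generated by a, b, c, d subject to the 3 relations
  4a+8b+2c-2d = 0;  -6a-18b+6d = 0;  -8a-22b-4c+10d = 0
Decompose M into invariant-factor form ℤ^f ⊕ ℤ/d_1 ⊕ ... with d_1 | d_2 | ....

rank_ℚ(R)=3; free=4−3=1
SNF(R) diag = [2, 6, 6] → torsion [2, 6, 6]

Answer: M ≅ ℤ^1 ⊕ ℤ/2 ⊕ ℤ/6 ⊕ ℤ/6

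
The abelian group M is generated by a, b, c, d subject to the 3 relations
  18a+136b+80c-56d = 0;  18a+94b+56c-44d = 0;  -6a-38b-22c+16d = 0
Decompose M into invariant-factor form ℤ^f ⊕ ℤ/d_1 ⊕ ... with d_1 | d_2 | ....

Answer: M ≅ ℤ^1 ⊕ ℤ/2 ⊕ ℤ/6 ⊕ ℤ/6

Derivation:
rank_ℚ(R)=3; free=4−3=1
SNF(R) diag = [2, 6, 6] → torsion [2, 6, 6]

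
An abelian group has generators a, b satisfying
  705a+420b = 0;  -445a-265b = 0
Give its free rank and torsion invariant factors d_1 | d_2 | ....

Answer: M ≅ ℤ/5 ⊕ ℤ/15

Derivation:
rank_ℚ(R)=2; free=2−2=0
SNF(R) diag = [5, 15] → torsion [5, 15]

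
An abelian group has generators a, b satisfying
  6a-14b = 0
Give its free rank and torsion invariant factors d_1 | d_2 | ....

Answer: M ≅ ℤ^1 ⊕ ℤ/2

Derivation:
rank_ℚ(R)=1; free=2−1=1
SNF(R) diag = [2] → torsion [2]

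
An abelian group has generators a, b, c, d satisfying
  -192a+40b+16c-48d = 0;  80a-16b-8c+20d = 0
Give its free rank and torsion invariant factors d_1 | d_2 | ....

rank_ℚ(R)=2; free=4−2=2
SNF(R) diag = [4, 8] → torsion [4, 8]

Answer: M ≅ ℤ^2 ⊕ ℤ/4 ⊕ ℤ/8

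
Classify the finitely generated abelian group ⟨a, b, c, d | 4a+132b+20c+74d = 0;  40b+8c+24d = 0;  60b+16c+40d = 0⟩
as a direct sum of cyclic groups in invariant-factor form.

rank_ℚ(R)=3; free=4−3=1
SNF(R) diag = [2, 4, 8] → torsion [2, 4, 8]

Answer: M ≅ ℤ^1 ⊕ ℤ/2 ⊕ ℤ/4 ⊕ ℤ/8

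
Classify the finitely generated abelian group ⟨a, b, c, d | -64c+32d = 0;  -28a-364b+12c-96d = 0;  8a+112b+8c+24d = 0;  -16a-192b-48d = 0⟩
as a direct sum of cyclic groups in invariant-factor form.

Answer: M ≅ ℤ/4 ⊕ ℤ/8 ⊕ ℤ/16 ⊕ ℤ/32

Derivation:
rank_ℚ(R)=4; free=4−4=0
SNF(R) diag = [4, 8, 16, 32] → torsion [4, 8, 16, 32]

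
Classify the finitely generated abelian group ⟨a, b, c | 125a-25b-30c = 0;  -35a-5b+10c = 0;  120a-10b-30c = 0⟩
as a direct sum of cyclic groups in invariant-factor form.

Answer: M ≅ ℤ/5 ⊕ ℤ/10 ⊕ ℤ/20

Derivation:
rank_ℚ(R)=3; free=3−3=0
SNF(R) diag = [5, 10, 20] → torsion [5, 10, 20]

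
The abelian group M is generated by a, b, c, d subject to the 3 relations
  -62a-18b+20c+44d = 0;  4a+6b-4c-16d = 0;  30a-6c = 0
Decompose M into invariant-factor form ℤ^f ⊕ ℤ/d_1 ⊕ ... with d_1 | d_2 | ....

rank_ℚ(R)=3; free=4−3=1
SNF(R) diag = [2, 6, 6] → torsion [2, 6, 6]

Answer: M ≅ ℤ^1 ⊕ ℤ/2 ⊕ ℤ/6 ⊕ ℤ/6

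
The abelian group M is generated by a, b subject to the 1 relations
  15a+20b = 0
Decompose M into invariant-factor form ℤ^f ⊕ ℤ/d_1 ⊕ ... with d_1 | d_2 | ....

Answer: M ≅ ℤ^1 ⊕ ℤ/5

Derivation:
rank_ℚ(R)=1; free=2−1=1
SNF(R) diag = [5] → torsion [5]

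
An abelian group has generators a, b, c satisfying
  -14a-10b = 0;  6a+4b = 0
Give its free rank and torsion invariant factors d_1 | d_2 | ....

rank_ℚ(R)=2; free=3−2=1
SNF(R) diag = [2, 2] → torsion [2, 2]

Answer: M ≅ ℤ^1 ⊕ ℤ/2 ⊕ ℤ/2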